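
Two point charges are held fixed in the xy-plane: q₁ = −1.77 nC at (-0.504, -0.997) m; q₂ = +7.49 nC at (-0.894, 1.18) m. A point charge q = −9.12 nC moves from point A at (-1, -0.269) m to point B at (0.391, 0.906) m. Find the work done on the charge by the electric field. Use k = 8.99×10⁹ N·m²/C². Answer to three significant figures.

1.40×10⁻⁷ J

The work done by the electric force is W_field = −ΔU = −q(V_B − V_A) = q(V_A − V_B).
At A: distances to the source charges are 0.881 m, 1.45 m; V_A = Σ kqᵢ/rᵢ = 28.3 V.
At B: distances to the source charges are 2.10 m, 1.31 m; V_B = Σ kqᵢ/rᵢ = 43.7 V.
ΔV = V_B − V_A = 15.4 V.
W_field = −qΔV = −(-9.12×10⁻⁹ C)(15.4 V) = 1.40×10⁻⁷ J.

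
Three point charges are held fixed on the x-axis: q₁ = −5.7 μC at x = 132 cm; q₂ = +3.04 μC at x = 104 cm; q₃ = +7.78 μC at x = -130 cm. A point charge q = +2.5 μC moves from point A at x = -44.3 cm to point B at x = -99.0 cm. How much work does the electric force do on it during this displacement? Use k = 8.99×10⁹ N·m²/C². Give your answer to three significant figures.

The work done by the electric force is W_field = −ΔU = −q(V_B − V_A) = q(V_A − V_B).
At A: distances to the source charges are 1.76 m, 1.48 m, 0.857 m; V_A = Σ kqᵢ/rᵢ = 7.10×10⁴ V.
At B: distances to the source charges are 2.31 m, 2.03 m, 0.310 m; V_B = Σ kqᵢ/rᵢ = 2.17×10⁵ V.
ΔV = V_B − V_A = 1.46×10⁵ V.
W_field = −qΔV = −(2.50×10⁻⁶ C)(1.46×10⁵ V) = -0.365 J.

-0.365 J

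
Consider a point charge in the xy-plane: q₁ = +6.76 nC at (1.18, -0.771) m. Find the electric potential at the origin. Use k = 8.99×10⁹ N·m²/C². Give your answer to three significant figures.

The total potential is the scalar sum of each charge's contribution, V = Σ kqᵢ/rᵢ.
Distances from the field point to each charge: r₁ = 1.41 m.
V = k[(6.76×10⁻⁹)/(1.41)] = 43.1 V.

43.1 V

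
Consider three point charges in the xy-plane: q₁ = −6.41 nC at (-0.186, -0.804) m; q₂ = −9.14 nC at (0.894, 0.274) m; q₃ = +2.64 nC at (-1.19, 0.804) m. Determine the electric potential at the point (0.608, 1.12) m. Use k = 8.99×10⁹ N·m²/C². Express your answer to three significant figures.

The total potential is the scalar sum of each charge's contribution, V = Σ kqᵢ/rᵢ.
Distances from the field point to each charge: r₁ = 2.08 m, r₂ = 0.893 m, r₃ = 1.83 m.
V = k[(-6.41×10⁻⁹)/(2.08) + (-9.14×10⁻⁹)/(0.893) + (2.64×10⁻⁹)/(1.83)] = -107 V.

-107 V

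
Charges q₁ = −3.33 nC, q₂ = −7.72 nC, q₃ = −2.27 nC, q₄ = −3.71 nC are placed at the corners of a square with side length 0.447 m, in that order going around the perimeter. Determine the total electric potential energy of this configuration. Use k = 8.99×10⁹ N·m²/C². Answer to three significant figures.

The assembly work is the sum of pairwise potential energies, U = Σ_{i<j} kqᵢqⱼ/rᵢⱼ.
The four side pairs have separation 0.447 m and the two diagonal pairs 0.632 m.
Summing all 6 pair terms gives U = 1.80×10⁻⁶ J.

1.80×10⁻⁶ J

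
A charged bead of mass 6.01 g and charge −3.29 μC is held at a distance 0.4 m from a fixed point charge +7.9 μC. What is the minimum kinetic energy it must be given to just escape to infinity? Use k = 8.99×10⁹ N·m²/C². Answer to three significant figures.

To just escape, total mechanical energy must reach zero at infinity: ½mv²_min + U = 0, so ½mv²_min = −U = |kQq|/r.
|U| = |kQq|/r = (8.99×10⁹ N·m²/C²)(7.90×10⁻⁶)(3.29×10⁻⁶)/(0.400) = 0.584 J.

0.584 J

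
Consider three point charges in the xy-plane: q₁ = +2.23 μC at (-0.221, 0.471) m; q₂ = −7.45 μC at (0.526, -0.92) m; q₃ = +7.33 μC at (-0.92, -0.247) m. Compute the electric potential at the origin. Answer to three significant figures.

4.45×10⁴ V

The total potential is the scalar sum of each charge's contribution, V = Σ kqᵢ/rᵢ.
Distances from the field point to each charge: r₁ = 0.520 m, r₂ = 1.06 m, r₃ = 0.953 m.
V = k[(2.23×10⁻⁶)/(0.520) + (-7.45×10⁻⁶)/(1.06) + (7.33×10⁻⁶)/(0.953)] = 4.45×10⁴ V.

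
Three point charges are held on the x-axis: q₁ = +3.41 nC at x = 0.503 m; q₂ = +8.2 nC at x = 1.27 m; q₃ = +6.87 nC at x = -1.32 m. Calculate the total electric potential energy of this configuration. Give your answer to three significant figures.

6.39×10⁻⁷ J

The work to assemble the configuration equals its total potential energy, U = Σ kqᵢqⱼ/rᵢⱼ over all pairs.
Pair separations: r₁₂ = 0.767 m, r₁₃ = 1.82 m, r₂₃ = 2.59 m.
U = (3.28×10⁻⁷) + (1.16×10⁻⁷) + (1.96×10⁻⁷) = 6.39×10⁻⁷ J.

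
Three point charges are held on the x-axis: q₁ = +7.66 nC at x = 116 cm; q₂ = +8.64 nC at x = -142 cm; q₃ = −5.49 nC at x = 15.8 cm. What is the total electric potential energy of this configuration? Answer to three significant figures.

The assembly work is the sum of pairwise potential energies, U = Σ_{i<j} kqᵢqⱼ/rᵢⱼ.
Pair separations: r₁₂ = 2.58 m, r₁₃ = 1.00 m, r₂₃ = 1.58 m.
U = (2.31×10⁻⁷) + (-3.77×10⁻⁷) + (-2.70×10⁻⁷) = -4.17×10⁻⁷ J.

-4.17×10⁻⁷ J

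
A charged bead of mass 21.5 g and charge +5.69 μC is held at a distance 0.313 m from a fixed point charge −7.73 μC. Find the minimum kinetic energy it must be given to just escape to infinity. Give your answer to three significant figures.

1.26 J

To just escape, total mechanical energy must reach zero at infinity: ½mv²_min + U = 0, so ½mv²_min = −U = |kQq|/r.
|U| = |kQq|/r = (8.99×10⁹ N·m²/C²)(7.73×10⁻⁶)(5.69×10⁻⁶)/(0.313) = 1.26 J.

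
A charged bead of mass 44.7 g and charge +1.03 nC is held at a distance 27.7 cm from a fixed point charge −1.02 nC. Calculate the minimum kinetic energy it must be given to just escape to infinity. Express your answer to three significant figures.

To just escape, total mechanical energy must reach zero at infinity: ½mv²_min + U = 0, so ½mv²_min = −U = |kQq|/r.
|U| = |kQq|/r = (8.99×10⁹ N·m²/C²)(1.02×10⁻⁹)(1.03×10⁻⁹)/(0.277) = 3.41×10⁻⁸ J.

3.41×10⁻⁸ J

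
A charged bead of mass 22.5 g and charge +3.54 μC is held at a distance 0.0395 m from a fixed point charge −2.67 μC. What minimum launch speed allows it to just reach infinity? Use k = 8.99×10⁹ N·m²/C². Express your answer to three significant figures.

To just escape, total mechanical energy must reach zero at infinity: ½mv²_min + U = 0, so ½mv²_min = −U = |kQq|/r.
|U| = |kQq|/r = (8.99×10⁹ N·m²/C²)(2.67×10⁻⁶)(3.54×10⁻⁶)/(0.0395) = 2.15 J.
v_min = √(2|U|/m) = √(2·2.15/0.0225) = 13.8 m/s.

13.8 m/s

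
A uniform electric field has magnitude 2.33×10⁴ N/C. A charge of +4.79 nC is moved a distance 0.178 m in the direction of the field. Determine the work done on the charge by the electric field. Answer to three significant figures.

1.99×10⁻⁵ J

The potential change for a displacement 0.178 m in the direction of the field is ΔV = −Ed = -4150 V.
W_field = −qΔV = 1.99×10⁻⁵ J.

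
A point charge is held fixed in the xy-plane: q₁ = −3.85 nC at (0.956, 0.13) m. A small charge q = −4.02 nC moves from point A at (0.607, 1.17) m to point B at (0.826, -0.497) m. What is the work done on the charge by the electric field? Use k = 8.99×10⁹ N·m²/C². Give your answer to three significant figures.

-9.05×10⁻⁸ J

The work done by the electric force is W_field = −ΔU = −q(V_B − V_A) = q(V_A − V_B).
At A: distance to the source charge is 1.10 m; V_A = kq₁/r = -31.6 V.
At B: distance to the source charge is 0.640 m; V_B = kq₁/r = -54.1 V.
ΔV = V_B − V_A = -22.5 V.
W_field = −qΔV = −(-4.02×10⁻⁹ C)(-22.5 V) = -9.05×10⁻⁸ J.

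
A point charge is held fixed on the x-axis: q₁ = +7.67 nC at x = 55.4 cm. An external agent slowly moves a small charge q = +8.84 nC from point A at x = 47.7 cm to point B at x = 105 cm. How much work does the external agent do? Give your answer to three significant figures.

-6.69×10⁻⁶ J

For quasistatic motion the external work equals the change in potential energy: W_ext = qΔV = q(V_B − V_A).
At A: distance to the source charge is 0.0770 m; V_A = kq₁/r = 895 V.
At B: distance to the source charge is 0.496 m; V_B = kq₁/r = 139 V.
ΔV = V_B − V_A = -756 V.
W_ext = qΔV = (8.84×10⁻⁹ C)(-756 V) = -6.69×10⁻⁶ J.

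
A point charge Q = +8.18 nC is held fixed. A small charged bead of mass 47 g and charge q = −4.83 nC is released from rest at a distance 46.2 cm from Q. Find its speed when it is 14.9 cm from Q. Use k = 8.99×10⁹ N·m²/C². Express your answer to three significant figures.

8.29×10⁻³ m/s

Only the electrostatic force acts, so mechanical energy is conserved: ½mv² = U₁ − U₂ = kQq(1/r₁ − 1/r₂).
U₁ − U₂ = (8.99×10⁹ N·m²/C²)(8.18×10⁻⁹ C)(-4.83×10⁻⁹ C)(1/0.462 − 1/0.149) = 1.62×10⁻⁶ J.
v = √(2·1.62×10⁻⁶/0.0470) = 8.29×10⁻³ m/s.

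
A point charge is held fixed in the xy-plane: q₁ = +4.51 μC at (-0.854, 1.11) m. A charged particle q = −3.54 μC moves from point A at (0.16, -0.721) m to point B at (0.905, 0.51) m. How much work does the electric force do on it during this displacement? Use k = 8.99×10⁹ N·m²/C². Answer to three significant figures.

8.65×10⁻³ J

The work done by the electric force is W_field = −ΔU = −q(V_B − V_A) = q(V_A − V_B).
At A: distance to the source charge is 2.09 m; V_A = kq₁/r = 1.94×10⁴ V.
At B: distance to the source charge is 1.86 m; V_B = kq₁/r = 2.18×10⁴ V.
ΔV = V_B − V_A = 2440 V.
W_field = −qΔV = −(-3.54×10⁻⁶ C)(2440 V) = 8.65×10⁻³ J.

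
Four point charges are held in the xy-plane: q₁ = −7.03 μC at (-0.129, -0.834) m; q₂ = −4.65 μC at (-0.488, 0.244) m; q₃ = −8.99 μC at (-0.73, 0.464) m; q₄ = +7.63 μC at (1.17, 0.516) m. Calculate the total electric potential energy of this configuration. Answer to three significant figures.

1.03 J

The assembly work is the sum of pairwise potential energies, U = Σ_{i<j} kqᵢqⱼ/rᵢⱼ.
Pair separations: r₁₂ = 1.14 m, r₁₃ = 1.43 m, r₁₄ = 1.87 m, r₂₃ = 0.327 m, r₂₄ = 1.68 m, r₃₄ = 1.90 m.
Summing all 6 pair terms gives U = 1.03 J.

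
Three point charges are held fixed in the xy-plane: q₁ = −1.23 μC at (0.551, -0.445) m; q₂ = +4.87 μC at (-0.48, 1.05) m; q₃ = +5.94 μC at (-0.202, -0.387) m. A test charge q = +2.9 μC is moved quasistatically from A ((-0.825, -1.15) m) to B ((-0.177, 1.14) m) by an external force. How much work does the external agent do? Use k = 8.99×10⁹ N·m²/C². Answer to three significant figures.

For quasistatic motion the external work equals the change in potential energy: W_ext = qΔV = q(V_B − V_A).
At A: distances to the source charges are 1.55 m, 2.23 m, 0.985 m; V_A = Σ kqᵢ/rᵢ = 6.67×10⁴ V.
At B: distances to the source charges are 1.74 m, 0.316 m, 1.53 m; V_B = Σ kqᵢ/rᵢ = 1.67×10⁵ V.
ΔV = V_B − V_A = 1.00×10⁵ V.
W_ext = qΔV = (2.90×10⁻⁶ C)(1.00×10⁵ V) = 0.291 J.

0.291 J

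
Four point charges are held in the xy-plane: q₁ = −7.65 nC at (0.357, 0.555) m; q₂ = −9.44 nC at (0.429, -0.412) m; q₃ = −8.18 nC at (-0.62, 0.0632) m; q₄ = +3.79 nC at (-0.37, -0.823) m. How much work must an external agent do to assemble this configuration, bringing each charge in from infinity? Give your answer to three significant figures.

The work to assemble the configuration equals its total potential energy, U = Σ kqᵢqⱼ/rᵢⱼ over all pairs.
Pair separations: r₁₂ = 0.970 m, r₁₃ = 1.09 m, r₁₄ = 1.56 m, r₂₃ = 1.15 m, r₂₄ = 0.899 m, r₃₄ = 0.921 m.
Summing all 6 pair terms gives U = 9.59×10⁻⁷ J.

9.59×10⁻⁷ J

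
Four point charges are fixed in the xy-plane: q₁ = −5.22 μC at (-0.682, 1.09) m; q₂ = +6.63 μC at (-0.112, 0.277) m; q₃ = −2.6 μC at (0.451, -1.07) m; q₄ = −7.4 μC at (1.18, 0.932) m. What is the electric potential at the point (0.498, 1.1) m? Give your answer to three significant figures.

-8.71×10⁴ V

Electric potential is a scalar, so the contributions from each charge add algebraically: V = Σ kqᵢ/rᵢ.
Distances from the field point to each charge: r₁ = 1.18 m, r₂ = 1.02 m, r₃ = 2.17 m, r₄ = 0.702 m.
V = k[(-5.22×10⁻⁶)/(1.18) + (6.63×10⁻⁶)/(1.02) + (-2.60×10⁻⁶)/(2.17) + (-7.40×10⁻⁶)/(0.702)] = -8.71×10⁴ V.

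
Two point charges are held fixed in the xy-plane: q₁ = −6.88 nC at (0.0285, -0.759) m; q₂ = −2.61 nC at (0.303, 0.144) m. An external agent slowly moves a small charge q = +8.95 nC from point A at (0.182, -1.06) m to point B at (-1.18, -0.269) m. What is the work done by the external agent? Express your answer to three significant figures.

1.25×10⁻⁶ J

For quasistatic motion the external work equals the change in potential energy: W_ext = qΔV = q(V_B − V_A).
At A: distances to the source charges are 0.338 m, 1.21 m; V_A = Σ kqᵢ/rᵢ = -202 V.
At B: distances to the source charges are 1.30 m, 1.54 m; V_B = Σ kqᵢ/rᵢ = -62.7 V.
ΔV = V_B − V_A = 140 V.
W_ext = qΔV = (8.95×10⁻⁹ C)(140 V) = 1.25×10⁻⁶ J.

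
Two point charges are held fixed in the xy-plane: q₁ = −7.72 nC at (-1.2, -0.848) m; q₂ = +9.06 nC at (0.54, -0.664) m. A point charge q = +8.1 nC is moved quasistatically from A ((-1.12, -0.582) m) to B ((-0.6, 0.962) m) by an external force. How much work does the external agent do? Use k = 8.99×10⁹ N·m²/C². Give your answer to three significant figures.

1.66×10⁻⁶ J

For quasistatic motion the external work equals the change in potential energy: W_ext = qΔV = q(V_B − V_A).
At A: distances to the source charges are 0.278 m, 1.66 m; V_A = Σ kqᵢ/rᵢ = -201 V.
At B: distances to the source charges are 1.91 m, 1.99 m; V_B = Σ kqᵢ/rᵢ = 4.62 V.
ΔV = V_B − V_A = 205 V.
W_ext = qΔV = (8.10×10⁻⁹ C)(205 V) = 1.66×10⁻⁶ J.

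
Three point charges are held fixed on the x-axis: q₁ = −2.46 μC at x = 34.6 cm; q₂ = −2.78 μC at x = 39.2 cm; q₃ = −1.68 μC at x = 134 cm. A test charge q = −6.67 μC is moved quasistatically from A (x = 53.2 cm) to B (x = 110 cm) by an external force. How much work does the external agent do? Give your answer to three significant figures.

-1.26 J

For quasistatic motion the external work equals the change in potential energy: W_ext = qΔV = q(V_B − V_A).
At A: distances to the source charges are 0.186 m, 0.140 m, 0.808 m; V_A = Σ kqᵢ/rᵢ = -3.16×10⁵ V.
At B: distances to the source charges are 0.754 m, 0.708 m, 0.240 m; V_B = Σ kqᵢ/rᵢ = -1.28×10⁵ V.
ΔV = V_B − V_A = 1.89×10⁵ V.
W_ext = qΔV = (-6.67×10⁻⁶ C)(1.89×10⁵ V) = -1.26 J.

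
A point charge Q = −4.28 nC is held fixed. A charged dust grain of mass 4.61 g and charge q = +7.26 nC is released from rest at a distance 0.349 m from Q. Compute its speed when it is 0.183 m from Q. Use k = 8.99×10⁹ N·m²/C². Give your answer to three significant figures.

Only the electrostatic force acts, so mechanical energy is conserved: ½mv² = U₁ − U₂ = kQq(1/r₁ − 1/r₂).
U₁ − U₂ = (8.99×10⁹ N·m²/C²)(-4.28×10⁻⁹ C)(7.26×10⁻⁹ C)(1/0.349 − 1/0.183) = 7.26×10⁻⁷ J.
v = √(2·7.26×10⁻⁷/4.61×10⁻³) = 0.0177 m/s.

0.0177 m/s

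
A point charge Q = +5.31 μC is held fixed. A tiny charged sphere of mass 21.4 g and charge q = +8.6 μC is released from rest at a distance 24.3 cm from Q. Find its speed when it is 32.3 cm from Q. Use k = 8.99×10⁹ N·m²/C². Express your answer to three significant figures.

6.25 m/s

Only the electrostatic force acts, so mechanical energy is conserved: ½mv² = U₁ − U₂ = kQq(1/r₁ − 1/r₂).
U₁ − U₂ = (8.99×10⁹ N·m²/C²)(5.31×10⁻⁶ C)(8.60×10⁻⁶ C)(1/0.243 − 1/0.323) = 0.418 J.
v = √(2·0.418/0.0214) = 6.25 m/s.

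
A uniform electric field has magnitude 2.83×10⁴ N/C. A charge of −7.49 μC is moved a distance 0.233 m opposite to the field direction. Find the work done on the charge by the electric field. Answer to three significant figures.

The potential change for a displacement 0.233 m opposite to the field direction is ΔV = +Ed = 6590 V.
W_field = −qΔV = 0.0494 J.

0.0494 J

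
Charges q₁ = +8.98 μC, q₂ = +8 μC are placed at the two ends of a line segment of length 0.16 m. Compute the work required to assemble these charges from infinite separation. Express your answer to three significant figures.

The assembly work is the sum of pairwise potential energies, U = Σ_{i<j} kqᵢqⱼ/rᵢⱼ.
The separation is r = 0.160 m.
U = (4.04) = 4.04 J.

4.04 J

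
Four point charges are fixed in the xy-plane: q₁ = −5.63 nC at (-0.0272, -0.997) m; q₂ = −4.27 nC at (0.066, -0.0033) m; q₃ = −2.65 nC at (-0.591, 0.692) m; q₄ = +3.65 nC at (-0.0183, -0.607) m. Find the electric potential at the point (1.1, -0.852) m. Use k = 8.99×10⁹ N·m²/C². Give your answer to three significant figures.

-55.0 V

Electric potential is a scalar, so the contributions from each charge add algebraically: V = Σ kqᵢ/rᵢ.
Distances from the field point to each charge: r₁ = 1.14 m, r₂ = 1.34 m, r₃ = 2.29 m, r₄ = 1.14 m.
V = k[(-5.63×10⁻⁹)/(1.14) + (-4.27×10⁻⁹)/(1.34) + (-2.65×10⁻⁹)/(2.29) + (3.65×10⁻⁹)/(1.14)] = -55.0 V.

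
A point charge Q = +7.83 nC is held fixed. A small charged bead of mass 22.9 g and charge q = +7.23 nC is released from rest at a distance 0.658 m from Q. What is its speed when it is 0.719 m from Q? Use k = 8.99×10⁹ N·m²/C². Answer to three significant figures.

Only the electrostatic force acts, so mechanical energy is conserved: ½mv² = U₁ − U₂ = kQq(1/r₁ − 1/r₂).
U₁ − U₂ = (8.99×10⁹ N·m²/C²)(7.83×10⁻⁹ C)(7.23×10⁻⁹ C)(1/0.658 − 1/0.719) = 6.56×10⁻⁸ J.
v = √(2·6.56×10⁻⁸/0.0229) = 2.39×10⁻³ m/s.

2.39×10⁻³ m/s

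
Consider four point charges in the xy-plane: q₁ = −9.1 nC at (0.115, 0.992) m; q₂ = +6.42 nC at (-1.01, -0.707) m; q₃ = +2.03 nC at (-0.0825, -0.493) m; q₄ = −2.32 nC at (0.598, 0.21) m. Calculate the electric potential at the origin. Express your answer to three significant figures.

Electric potential is a scalar, so the contributions from each charge add algebraically: V = Σ kqᵢ/rᵢ.
Distances from the field point to each charge: r₁ = 0.999 m, r₂ = 1.23 m, r₃ = 0.500 m, r₄ = 0.634 m.
V = k[(-9.10×10⁻⁹)/(0.999) + (6.42×10⁻⁹)/(1.23) + (2.03×10⁻⁹)/(0.500) + (-2.32×10⁻⁹)/(0.634)] = -31.5 V.

-31.5 V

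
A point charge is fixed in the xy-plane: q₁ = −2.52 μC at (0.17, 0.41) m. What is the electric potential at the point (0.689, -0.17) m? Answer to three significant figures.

-2.91×10⁴ V

Electric potential is a scalar, so the contributions from each charge add algebraically: V = Σ kqᵢ/rᵢ.
Distances from the field point to each charge: r₁ = 0.778 m.
V = k[(-2.52×10⁻⁶)/(0.778)] = -2.91×10⁴ V.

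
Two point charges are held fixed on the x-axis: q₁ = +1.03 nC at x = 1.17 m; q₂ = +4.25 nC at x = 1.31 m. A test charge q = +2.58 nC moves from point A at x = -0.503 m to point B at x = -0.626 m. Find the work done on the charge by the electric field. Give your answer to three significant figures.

4.43×10⁻⁹ J

The work done by the electric force is W_field = −ΔU = −q(V_B − V_A) = q(V_A − V_B).
At A: distances to the source charges are 1.67 m, 1.81 m; V_A = Σ kqᵢ/rᵢ = 26.6 V.
At B: distances to the source charges are 1.80 m, 1.94 m; V_B = Σ kqᵢ/rᵢ = 24.9 V.
ΔV = V_B − V_A = -1.72 V.
W_field = −qΔV = −(2.58×10⁻⁹ C)(-1.72 V) = 4.43×10⁻⁹ J.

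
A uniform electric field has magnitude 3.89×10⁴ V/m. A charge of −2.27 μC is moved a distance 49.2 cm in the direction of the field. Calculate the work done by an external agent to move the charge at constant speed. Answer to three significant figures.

The potential change for a displacement 49.2 cm in the direction of the field is ΔV = −Ed = -1.91×10⁴ V.
W_ext = qΔV = 0.0434 J.

0.0434 J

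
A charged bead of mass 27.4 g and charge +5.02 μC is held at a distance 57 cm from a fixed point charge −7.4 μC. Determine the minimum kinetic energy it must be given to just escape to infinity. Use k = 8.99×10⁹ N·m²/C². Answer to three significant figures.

To just escape, total mechanical energy must reach zero at infinity: ½mv²_min + U = 0, so ½mv²_min = −U = |kQq|/r.
|U| = |kQq|/r = (8.99×10⁹ N·m²/C²)(7.40×10⁻⁶)(5.02×10⁻⁶)/(0.570) = 0.586 J.

0.586 J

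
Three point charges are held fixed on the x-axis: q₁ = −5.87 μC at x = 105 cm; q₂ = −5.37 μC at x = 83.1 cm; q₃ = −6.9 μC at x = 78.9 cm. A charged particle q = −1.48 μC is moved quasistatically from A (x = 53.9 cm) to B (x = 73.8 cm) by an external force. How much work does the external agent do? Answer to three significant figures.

2.05 J

For quasistatic motion the external work equals the change in potential energy: W_ext = qΔV = q(V_B − V_A).
At A: distances to the source charges are 0.511 m, 0.292 m, 0.250 m; V_A = Σ kqᵢ/rᵢ = -5.17×10⁵ V.
At B: distances to the source charges are 0.312 m, 0.0930 m, 0.0510 m; V_B = Σ kqᵢ/rᵢ = -1.90×10⁶ V.
ΔV = V_B − V_A = -1.39×10⁶ V.
W_ext = qΔV = (-1.48×10⁻⁶ C)(-1.39×10⁶ V) = 2.05 J.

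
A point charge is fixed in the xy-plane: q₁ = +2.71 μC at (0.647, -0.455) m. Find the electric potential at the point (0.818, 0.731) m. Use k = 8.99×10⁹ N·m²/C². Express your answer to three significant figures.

The total potential is the scalar sum of each charge's contribution, V = Σ kqᵢ/rᵢ.
Distances from the field point to each charge: r₁ = 1.20 m.
V = k[(2.71×10⁻⁶)/(1.20)] = 2.03×10⁴ V.

2.03×10⁴ V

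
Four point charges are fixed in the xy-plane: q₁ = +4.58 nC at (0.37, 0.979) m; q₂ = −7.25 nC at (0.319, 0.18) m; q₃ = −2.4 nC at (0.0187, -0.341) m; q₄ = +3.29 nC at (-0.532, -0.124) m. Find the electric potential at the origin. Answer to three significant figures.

-148 V

Electric potential is a scalar, so the contributions from each charge add algebraically: V = Σ kqᵢ/rᵢ.
Distances from the field point to each charge: r₁ = 1.05 m, r₂ = 0.366 m, r₃ = 0.342 m, r₄ = 0.546 m.
V = k[(4.58×10⁻⁹)/(1.05) + (-7.25×10⁻⁹)/(0.366) + (-2.40×10⁻⁹)/(0.342) + (3.29×10⁻⁹)/(0.546)] = -148 V.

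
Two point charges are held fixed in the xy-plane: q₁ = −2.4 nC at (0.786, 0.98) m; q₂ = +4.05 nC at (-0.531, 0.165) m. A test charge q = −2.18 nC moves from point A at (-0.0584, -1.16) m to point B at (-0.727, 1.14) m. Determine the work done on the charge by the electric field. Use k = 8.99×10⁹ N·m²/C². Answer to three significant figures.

1.29×10⁻⁸ J

The work done by the electric force is W_field = −ΔU = −q(V_B − V_A) = q(V_A − V_B).
At A: distances to the source charges are 2.30 m, 1.41 m; V_A = Σ kqᵢ/rᵢ = 16.5 V.
At B: distances to the source charges are 1.52 m, 0.995 m; V_B = Σ kqᵢ/rᵢ = 22.4 V.
ΔV = V_B − V_A = 5.93 V.
W_field = −qΔV = −(-2.18×10⁻⁹ C)(5.93 V) = 1.29×10⁻⁸ J.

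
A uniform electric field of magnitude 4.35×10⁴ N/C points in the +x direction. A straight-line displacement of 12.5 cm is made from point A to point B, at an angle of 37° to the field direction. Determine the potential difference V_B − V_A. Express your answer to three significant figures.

-4340 V

Only the component of displacement along E changes the potential: ΔV = −E·d·cosθ.
ΔV = −(4.35×10⁴ V/m)(0.125 m)cos37° = -4340 V.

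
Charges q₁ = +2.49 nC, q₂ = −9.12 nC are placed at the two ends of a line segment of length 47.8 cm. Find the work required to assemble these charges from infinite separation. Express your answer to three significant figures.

The assembly work is the sum of pairwise potential energies, U = Σ_{i<j} kqᵢqⱼ/rᵢⱼ.
The separation is r = 0.478 m.
U = (-4.27×10⁻⁷) = -4.27×10⁻⁷ J.

-4.27×10⁻⁷ J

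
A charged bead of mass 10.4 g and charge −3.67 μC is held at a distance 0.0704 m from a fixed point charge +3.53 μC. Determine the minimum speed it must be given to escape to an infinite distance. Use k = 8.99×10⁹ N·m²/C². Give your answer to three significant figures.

17.8 m/s

To just escape, total mechanical energy must reach zero at infinity: ½mv²_min + U = 0, so ½mv²_min = −U = |kQq|/r.
|U| = |kQq|/r = (8.99×10⁹ N·m²/C²)(3.53×10⁻⁶)(3.67×10⁻⁶)/(0.0704) = 1.65 J.
v_min = √(2|U|/m) = √(2·1.65/0.0104) = 17.8 m/s.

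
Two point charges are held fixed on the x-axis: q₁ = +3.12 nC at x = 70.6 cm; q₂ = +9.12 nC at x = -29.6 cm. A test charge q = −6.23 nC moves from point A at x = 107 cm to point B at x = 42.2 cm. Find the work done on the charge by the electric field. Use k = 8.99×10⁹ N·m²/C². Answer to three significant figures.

4.73×10⁻⁷ J

The work done by the electric force is W_field = −ΔU = −q(V_B − V_A) = q(V_A − V_B).
At A: distances to the source charges are 0.364 m, 1.37 m; V_A = Σ kqᵢ/rᵢ = 137 V.
At B: distances to the source charges are 0.284 m, 0.718 m; V_B = Σ kqᵢ/rᵢ = 213 V.
ΔV = V_B − V_A = 75.9 V.
W_field = −qΔV = −(-6.23×10⁻⁹ C)(75.9 V) = 4.73×10⁻⁷ J.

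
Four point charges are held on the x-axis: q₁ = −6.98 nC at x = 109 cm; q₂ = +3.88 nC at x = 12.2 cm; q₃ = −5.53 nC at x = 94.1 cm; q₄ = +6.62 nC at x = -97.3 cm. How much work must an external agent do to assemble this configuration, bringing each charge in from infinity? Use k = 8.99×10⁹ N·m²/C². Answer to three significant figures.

1.68×10⁻⁶ J

The assembly work is the sum of pairwise potential energies, U = Σ_{i<j} kqᵢqⱼ/rᵢⱼ.
Pair separations: r₁₂ = 0.968 m, r₁₃ = 0.149 m, r₁₄ = 2.06 m, r₂₃ = 0.819 m, r₂₄ = 1.09 m, r₃₄ = 1.91 m.
Summing all 6 pair terms gives U = 1.68×10⁻⁶ J.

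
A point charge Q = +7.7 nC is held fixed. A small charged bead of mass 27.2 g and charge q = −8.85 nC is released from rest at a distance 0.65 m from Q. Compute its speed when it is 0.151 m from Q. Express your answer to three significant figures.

Only the electrostatic force acts, so mechanical energy is conserved: ½mv² = U₁ − U₂ = kQq(1/r₁ − 1/r₂).
U₁ − U₂ = (8.99×10⁹ N·m²/C²)(7.70×10⁻⁹ C)(-8.85×10⁻⁹ C)(1/0.650 − 1/0.151) = 3.11×10⁻⁶ J.
v = √(2·3.11×10⁻⁶/0.0272) = 0.0151 m/s.

0.0151 m/s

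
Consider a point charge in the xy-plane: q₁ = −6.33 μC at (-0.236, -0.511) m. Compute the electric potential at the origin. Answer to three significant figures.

Electric potential is a scalar, so the contributions from each charge add algebraically: V = Σ kqᵢ/rᵢ.
Distances from the field point to each charge: r₁ = 0.563 m.
V = k[(-6.33×10⁻⁶)/(0.563)] = -1.01×10⁵ V.

-1.01×10⁵ V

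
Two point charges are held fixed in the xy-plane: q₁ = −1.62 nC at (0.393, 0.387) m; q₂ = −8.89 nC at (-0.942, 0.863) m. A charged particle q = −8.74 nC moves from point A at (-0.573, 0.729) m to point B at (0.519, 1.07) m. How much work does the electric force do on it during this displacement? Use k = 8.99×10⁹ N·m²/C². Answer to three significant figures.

1.25×10⁻⁶ J

The work done by the electric force is W_field = −ΔU = −q(V_B − V_A) = q(V_A − V_B).
At A: distances to the source charges are 1.02 m, 0.393 m; V_A = Σ kqᵢ/rᵢ = -218 V.
At B: distances to the source charges are 0.695 m, 1.48 m; V_B = Σ kqᵢ/rᵢ = -75.1 V.
ΔV = V_B − V_A = 143 V.
W_field = −qΔV = −(-8.74×10⁻⁹ C)(143 V) = 1.25×10⁻⁶ J.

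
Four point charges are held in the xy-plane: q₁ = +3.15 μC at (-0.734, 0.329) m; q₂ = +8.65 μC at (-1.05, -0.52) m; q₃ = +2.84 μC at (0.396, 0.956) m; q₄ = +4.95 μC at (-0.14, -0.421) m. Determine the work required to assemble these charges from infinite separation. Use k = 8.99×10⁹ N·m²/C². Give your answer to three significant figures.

1.09 J

The assembly work is the sum of pairwise potential energies, U = Σ_{i<j} kqᵢqⱼ/rᵢⱼ.
Pair separations: r₁₂ = 0.906 m, r₁₃ = 1.29 m, r₁₄ = 0.957 m, r₂₃ = 2.07 m, r₂₄ = 0.915 m, r₃₄ = 1.48 m.
Summing all 6 pair terms gives U = 1.09 J.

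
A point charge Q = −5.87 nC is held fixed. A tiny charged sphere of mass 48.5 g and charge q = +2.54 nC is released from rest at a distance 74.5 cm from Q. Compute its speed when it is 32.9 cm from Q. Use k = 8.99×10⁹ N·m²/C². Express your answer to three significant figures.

Only the electrostatic force acts, so mechanical energy is conserved: ½mv² = U₁ − U₂ = kQq(1/r₁ − 1/r₂).
U₁ − U₂ = (8.99×10⁹ N·m²/C²)(-5.87×10⁻⁹ C)(2.54×10⁻⁹ C)(1/0.745 − 1/0.329) = 2.27×10⁻⁷ J.
v = √(2·2.27×10⁻⁷/0.0485) = 3.06×10⁻³ m/s.

3.06×10⁻³ m/s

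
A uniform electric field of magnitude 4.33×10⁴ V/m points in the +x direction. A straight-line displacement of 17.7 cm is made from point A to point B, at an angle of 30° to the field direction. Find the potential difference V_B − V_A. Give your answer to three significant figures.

-6640 V

Only the component of displacement along E changes the potential: ΔV = −E·d·cosθ.
ΔV = −(4.33×10⁴ V/m)(0.177 m)cos30° = -6640 V.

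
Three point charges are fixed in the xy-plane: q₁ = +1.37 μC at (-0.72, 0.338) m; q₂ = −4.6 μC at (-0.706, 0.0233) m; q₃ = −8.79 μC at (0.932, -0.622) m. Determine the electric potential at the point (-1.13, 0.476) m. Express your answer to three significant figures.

-7.20×10⁴ V

The total potential is the scalar sum of each charge's contribution, V = Σ kqᵢ/rᵢ.
Distances from the field point to each charge: r₁ = 0.433 m, r₂ = 0.620 m, r₃ = 2.34 m.
V = k[(1.37×10⁻⁶)/(0.433) + (-4.60×10⁻⁶)/(0.620) + (-8.79×10⁻⁶)/(2.34)] = -7.20×10⁴ V.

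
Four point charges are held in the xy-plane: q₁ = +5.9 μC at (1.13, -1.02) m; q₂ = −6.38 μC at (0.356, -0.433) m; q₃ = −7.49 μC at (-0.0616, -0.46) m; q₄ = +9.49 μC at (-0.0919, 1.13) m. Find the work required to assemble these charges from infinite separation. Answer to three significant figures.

The assembly work is the sum of pairwise potential energies, U = Σ_{i<j} kqᵢqⱼ/rᵢⱼ.
Pair separations: r₁₂ = 0.971 m, r₁₃ = 1.32 m, r₁₄ = 2.47 m, r₂₃ = 0.418 m, r₂₄ = 1.63 m, r₃₄ = 1.59 m.
Summing all 6 pair terms gives U = -0.157 J.

-0.157 J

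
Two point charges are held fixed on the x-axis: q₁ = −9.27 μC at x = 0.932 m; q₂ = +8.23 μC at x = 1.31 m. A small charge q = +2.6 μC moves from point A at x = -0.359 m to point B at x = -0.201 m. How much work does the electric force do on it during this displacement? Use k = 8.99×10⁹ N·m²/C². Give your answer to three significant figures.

The work done by the electric force is W_field = −ΔU = −q(V_B − V_A) = q(V_A − V_B).
At A: distances to the source charges are 1.29 m, 1.67 m; V_A = Σ kqᵢ/rᵢ = -2.02×10⁴ V.
At B: distances to the source charges are 1.13 m, 1.51 m; V_B = Σ kqᵢ/rᵢ = -2.46×10⁴ V.
ΔV = V_B − V_A = -4370 V.
W_field = −qΔV = −(2.60×10⁻⁶ C)(-4370 V) = 0.0114 J.

0.0114 J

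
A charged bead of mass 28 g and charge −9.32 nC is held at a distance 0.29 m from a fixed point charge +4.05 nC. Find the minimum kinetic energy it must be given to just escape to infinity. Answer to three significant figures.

1.17×10⁻⁶ J

To just escape, total mechanical energy must reach zero at infinity: ½mv²_min + U = 0, so ½mv²_min = −U = |kQq|/r.
|U| = |kQq|/r = (8.99×10⁹ N·m²/C²)(4.05×10⁻⁹)(9.32×10⁻⁹)/(0.290) = 1.17×10⁻⁶ J.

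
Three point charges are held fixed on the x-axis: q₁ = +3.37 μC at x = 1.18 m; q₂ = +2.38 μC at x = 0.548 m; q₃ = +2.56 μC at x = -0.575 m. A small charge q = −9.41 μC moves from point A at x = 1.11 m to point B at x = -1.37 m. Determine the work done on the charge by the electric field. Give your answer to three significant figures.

-4.07 J

The work done by the electric force is W_field = −ΔU = −q(V_B − V_A) = q(V_A − V_B).
At A: distances to the source charges are 0.0700 m, 0.562 m, 1.69 m; V_A = Σ kqᵢ/rᵢ = 4.85×10⁵ V.
At B: distances to the source charges are 2.55 m, 1.92 m, 0.795 m; V_B = Σ kqᵢ/rᵢ = 5.20×10⁴ V.
ΔV = V_B − V_A = -4.33×10⁵ V.
W_field = −qΔV = −(-9.41×10⁻⁶ C)(-4.33×10⁵ V) = -4.07 J.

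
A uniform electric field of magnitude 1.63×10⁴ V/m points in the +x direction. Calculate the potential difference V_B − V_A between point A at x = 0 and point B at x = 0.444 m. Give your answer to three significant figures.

-7240 V

In a uniform field, potential decreases in the direction of E: V_B − V_A = −E·Δx.
V_B − V_A = −(1.63×10⁴ V/m)(0.444 m) = -7240 V.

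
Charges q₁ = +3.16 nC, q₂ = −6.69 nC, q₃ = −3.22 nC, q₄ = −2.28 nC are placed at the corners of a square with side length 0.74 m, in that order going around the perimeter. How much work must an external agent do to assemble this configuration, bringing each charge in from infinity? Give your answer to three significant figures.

The assembly work is the sum of pairwise potential energies, U = Σ_{i<j} kqᵢqⱼ/rᵢⱼ.
The four side pairs have separation 0.740 m and the two diagonal pairs 1.05 m.
Summing all 6 pair terms gives U = 5.02×10⁻⁸ J.

5.02×10⁻⁸ J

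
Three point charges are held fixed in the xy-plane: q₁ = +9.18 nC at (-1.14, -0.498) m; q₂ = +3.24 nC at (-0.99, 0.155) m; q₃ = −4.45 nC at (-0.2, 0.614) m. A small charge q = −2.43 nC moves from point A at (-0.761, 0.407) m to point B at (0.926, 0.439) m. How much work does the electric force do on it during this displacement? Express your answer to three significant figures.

The work done by the electric force is W_field = −ΔU = −q(V_B − V_A) = q(V_A − V_B).
At A: distances to the source charges are 0.981 m, 0.341 m, 0.598 m; V_A = Σ kqᵢ/rᵢ = 103 V.
At B: distances to the source charges are 2.27 m, 1.94 m, 1.14 m; V_B = Σ kqᵢ/rᵢ = 16.3 V.
ΔV = V_B − V_A = -86.4 V.
W_field = −qΔV = −(-2.43×10⁻⁹ C)(-86.4 V) = -2.10×10⁻⁷ J.

-2.10×10⁻⁷ J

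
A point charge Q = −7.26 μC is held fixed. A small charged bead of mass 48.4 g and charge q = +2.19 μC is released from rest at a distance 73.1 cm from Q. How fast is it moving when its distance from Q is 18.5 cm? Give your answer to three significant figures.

4.88 m/s

Only the electrostatic force acts, so mechanical energy is conserved: ½mv² = U₁ − U₂ = kQq(1/r₁ − 1/r₂).
U₁ − U₂ = (8.99×10⁹ N·m²/C²)(-7.26×10⁻⁶ C)(2.19×10⁻⁶ C)(1/0.731 − 1/0.185) = 0.577 J.
v = √(2·0.577/0.0484) = 4.88 m/s.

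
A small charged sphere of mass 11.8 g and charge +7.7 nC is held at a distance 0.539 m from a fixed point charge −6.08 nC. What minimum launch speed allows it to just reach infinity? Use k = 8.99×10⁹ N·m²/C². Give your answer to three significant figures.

0.0115 m/s

To just escape, total mechanical energy must reach zero at infinity: ½mv²_min + U = 0, so ½mv²_min = −U = |kQq|/r.
|U| = |kQq|/r = (8.99×10⁹ N·m²/C²)(6.08×10⁻⁹)(7.70×10⁻⁹)/(0.539) = 7.81×10⁻⁷ J.
v_min = √(2|U|/m) = √(2·7.81×10⁻⁷/0.0118) = 0.0115 m/s.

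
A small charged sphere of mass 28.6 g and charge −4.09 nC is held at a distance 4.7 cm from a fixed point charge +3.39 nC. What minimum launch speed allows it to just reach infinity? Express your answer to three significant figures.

To just escape, total mechanical energy must reach zero at infinity: ½mv²_min + U = 0, so ½mv²_min = −U = |kQq|/r.
|U| = |kQq|/r = (8.99×10⁹ N·m²/C²)(3.39×10⁻⁹)(4.09×10⁻⁹)/(0.0470) = 2.65×10⁻⁶ J.
v_min = √(2|U|/m) = √(2·2.65×10⁻⁶/0.0286) = 0.0136 m/s.

0.0136 m/s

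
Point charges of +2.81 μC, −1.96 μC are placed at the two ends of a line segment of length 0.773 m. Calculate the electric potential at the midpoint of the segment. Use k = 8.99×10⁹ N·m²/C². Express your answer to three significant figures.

1.98×10⁴ V

Electric potential is a scalar, so the contributions from each charge add algebraically: V = Σ kqᵢ/rᵢ.
Each charge is 0.387 m from the midpoint.
V = k[(2.81×10⁻⁶)/(0.387) + (-1.96×10⁻⁶)/(0.387)] = 1.98×10⁴ V.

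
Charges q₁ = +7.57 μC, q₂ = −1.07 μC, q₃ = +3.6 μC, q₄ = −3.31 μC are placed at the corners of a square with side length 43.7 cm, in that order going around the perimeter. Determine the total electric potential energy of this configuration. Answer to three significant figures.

The work to assemble the configuration equals its total potential energy, U = Σ kqᵢqⱼ/rᵢⱼ over all pairs.
The four side pairs have separation 0.437 m and the two diagonal pairs 0.618 m.
Summing all 6 pair terms gives U = -0.559 J.

-0.559 J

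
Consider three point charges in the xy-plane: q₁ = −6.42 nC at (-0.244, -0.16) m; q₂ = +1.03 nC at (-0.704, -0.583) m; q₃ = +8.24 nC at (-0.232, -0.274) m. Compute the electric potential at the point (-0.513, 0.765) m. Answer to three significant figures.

15.7 V

The total potential is the scalar sum of each charge's contribution, V = Σ kqᵢ/rᵢ.
Distances from the field point to each charge: r₁ = 0.963 m, r₂ = 1.36 m, r₃ = 1.08 m.
V = k[(-6.42×10⁻⁹)/(0.963) + (1.03×10⁻⁹)/(1.36) + (8.24×10⁻⁹)/(1.08)] = 15.7 V.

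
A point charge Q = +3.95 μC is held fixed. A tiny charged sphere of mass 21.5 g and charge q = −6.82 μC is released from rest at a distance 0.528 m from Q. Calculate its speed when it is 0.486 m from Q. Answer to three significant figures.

Only the electrostatic force acts, so mechanical energy is conserved: ½mv² = U₁ − U₂ = kQq(1/r₁ − 1/r₂).
U₁ − U₂ = (8.99×10⁹ N·m²/C²)(3.95×10⁻⁶ C)(-6.82×10⁻⁶ C)(1/0.528 − 1/0.486) = 0.0396 J.
v = √(2·0.0396/0.0215) = 1.92 m/s.

1.92 m/s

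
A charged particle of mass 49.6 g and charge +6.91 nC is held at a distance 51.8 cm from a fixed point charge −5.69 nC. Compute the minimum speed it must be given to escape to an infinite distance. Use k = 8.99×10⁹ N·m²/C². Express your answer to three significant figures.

5.25×10⁻³ m/s

To just escape, total mechanical energy must reach zero at infinity: ½mv²_min + U = 0, so ½mv²_min = −U = |kQq|/r.
|U| = |kQq|/r = (8.99×10⁹ N·m²/C²)(5.69×10⁻⁹)(6.91×10⁻⁹)/(0.518) = 6.82×10⁻⁷ J.
v_min = √(2|U|/m) = √(2·6.82×10⁻⁷/0.0496) = 5.25×10⁻³ m/s.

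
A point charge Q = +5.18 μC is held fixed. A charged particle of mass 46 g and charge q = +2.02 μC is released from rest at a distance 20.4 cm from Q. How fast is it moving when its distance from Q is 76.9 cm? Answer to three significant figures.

3.84 m/s

Only the electrostatic force acts, so mechanical energy is conserved: ½mv² = U₁ − U₂ = kQq(1/r₁ − 1/r₂).
U₁ − U₂ = (8.99×10⁹ N·m²/C²)(5.18×10⁻⁶ C)(2.02×10⁻⁶ C)(1/0.204 − 1/0.769) = 0.339 J.
v = √(2·0.339/0.0460) = 3.84 m/s.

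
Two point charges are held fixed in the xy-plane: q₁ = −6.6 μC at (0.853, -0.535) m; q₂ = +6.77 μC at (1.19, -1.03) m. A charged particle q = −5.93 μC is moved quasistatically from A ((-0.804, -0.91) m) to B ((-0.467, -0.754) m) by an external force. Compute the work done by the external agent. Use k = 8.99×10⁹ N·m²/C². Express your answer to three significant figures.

0.0217 J

For quasistatic motion the external work equals the change in potential energy: W_ext = qΔV = q(V_B − V_A).
At A: distances to the source charges are 1.70 m, 2.00 m; V_A = Σ kqᵢ/rᵢ = -4460 V.
At B: distances to the source charges are 1.34 m, 1.68 m; V_B = Σ kqᵢ/rᵢ = -8110 V.
ΔV = V_B − V_A = -3660 V.
W_ext = qΔV = (-5.93×10⁻⁶ C)(-3660 V) = 0.0217 J.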